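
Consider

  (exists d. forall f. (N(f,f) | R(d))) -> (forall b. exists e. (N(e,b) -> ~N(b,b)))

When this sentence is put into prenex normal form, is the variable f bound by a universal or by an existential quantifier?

First replace A → B with ¬A ∨ B.
  ~(exists d. forall f. (N(f,f) | R(d))) | (forall b. exists e. (~N(e,b) | ~N(b,b)))
Push ¬ through the quantifiers and connectives to reach negation normal form:
  (forall d. exists f. (~N(f,f) & ~R(d))) | (forall b. exists e. (~N(e,b) | ~N(b,b)))
Extract every quantifier outward, since the variables are now distinct and don't occur free across branches:
  forall d. exists f. forall b. exists e. (~N(f,f) & ~R(d) | ~N(e,b) | ~N(b,b))
The quantifier forall f sits under an odd number of negations (counting the antecedent side of each →), so it flips to exists f.

existential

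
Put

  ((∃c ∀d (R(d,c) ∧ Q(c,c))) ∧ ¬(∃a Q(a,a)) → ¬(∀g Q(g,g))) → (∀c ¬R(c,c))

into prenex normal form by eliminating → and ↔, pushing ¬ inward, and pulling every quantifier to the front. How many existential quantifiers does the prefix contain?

1

First replace A → B with ¬A ∨ B.
  ¬(¬((∃c ∀d (R(d,c) ∧ Q(c,c))) ∧ ¬(∃a Q(a,a))) ∨ ¬(∀g Q(g,g))) ∨ (∀c ¬R(c,c))
Move each ¬ inward, flipping quantifiers it crosses:
  (∃c ∀d (R(d,c) ∧ Q(c,c))) ∧ (∀a ¬Q(a,a)) ∧ (∀g Q(g,g)) ∨ (∀c ¬R(c,c))
Standardize variables apart so no two quantifiers bind the same name: c↦w.
  (∃c ∀d (R(d,c) ∧ Q(c,c))) ∧ (∀a ¬Q(a,a)) ∧ (∀g Q(g,g)) ∨ (∀w ¬R(w,w))
Extract every quantifier outward, since the variables are now distinct and don't occur free across branches:
  ∃c ∀d ∀a ∀g ∀w (R(d,c) ∧ Q(c,c) ∧ ¬Q(a,a) ∧ Q(g,g) ∨ ¬R(w,w))
The prefix is ∃c ∀d ∀a ∀g ∀w: 4 universal, 1 existential.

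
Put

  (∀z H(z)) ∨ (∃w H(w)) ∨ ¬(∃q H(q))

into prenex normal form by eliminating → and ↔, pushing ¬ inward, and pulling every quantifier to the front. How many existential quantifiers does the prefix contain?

1

Drive negations inward (¬∀x A ≡ ∃x ¬A, ¬∃x A ≡ ∀x ¬A, De Morgan for ∧/∨):
  (∀z H(z)) ∨ (∃w H(w)) ∨ (∀q ¬H(q))
All bound variables are already distinct, so no renaming is needed.
Extract every quantifier outward, since the variables are now distinct and don't occur free across branches:
  ∀z ∃w ∀q (H(z) ∨ H(w) ∨ ¬H(q))
The prefix is ∀z ∃w ∀q: 2 universal, 1 existential.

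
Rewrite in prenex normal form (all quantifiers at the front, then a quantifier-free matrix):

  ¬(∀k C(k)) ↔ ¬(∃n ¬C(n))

∀k ∀n ∃y1 ∃y ((C(k) ∨ C(n)) ∧ (¬C(y1) ∨ ¬C(y)))

Eliminate → and ↔ using ¬ and ∨; A ↔ B as (¬A ∨ B) ∧ (¬B ∨ A).
  (¬¬(∀k C(k)) ∨ ¬(∃n ¬C(n))) ∧ (¬¬(∃n ¬C(n)) ∨ ¬(∀k C(k)))
Push ¬ through the quantifiers and connectives to reach negation normal form:
  ((∀k C(k)) ∨ (∀n C(n))) ∧ ((∃n ¬C(n)) ∨ (∃k ¬C(k)))
Rename bound variables to avoid capture: n↦y1, k↦y.
  ((∀k C(k)) ∨ (∀n C(n))) ∧ ((∃y1 ¬C(y1)) ∨ (∃y ¬C(y)))
Pull the quantifiers to the front (each side's bound variable is not free in the other side):
  ∀k ∀n ∃y1 ∃y ((C(k) ∨ C(n)) ∧ (¬C(y1) ∨ ¬C(y)))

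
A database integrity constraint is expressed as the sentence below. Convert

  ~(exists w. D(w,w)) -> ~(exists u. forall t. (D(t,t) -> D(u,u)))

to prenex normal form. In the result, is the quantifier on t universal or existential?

Eliminate → and ↔ using ¬ and ∨.
  ~~(exists w. D(w,w)) | ~(exists u. forall t. (~D(t,t) | D(u,u)))
Push ¬ through the quantifiers and connectives to reach negation normal form:
  (exists w. D(w,w)) | (forall u. exists t. (D(t,t) & ~D(u,u)))
Extract every quantifier outward, since the variables are now distinct and don't occur free across branches:
  exists w. forall u. exists t. (D(w,w) | D(t,t) & ~D(u,u))
The quantifier forall t sits under an odd number of negations (counting the antecedent side of each →), so it flips to exists t.

existential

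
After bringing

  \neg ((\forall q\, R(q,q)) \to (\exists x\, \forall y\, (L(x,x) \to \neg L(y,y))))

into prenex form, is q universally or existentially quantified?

universal

Rewrite implications/biconditionals: A → B as ¬A ∨ B.
  \neg (\neg (\forall q\, R(q,q)) \lor (\exists x\, \forall y\, (\neg L(x,x) \lor \neg L(y,y))))
Move each ¬ inward, flipping quantifiers it crosses:
  (\forall q\, R(q,q)) \land (\forall x\, \exists y\, (L(x,x) \land L(y,y)))
Extract every quantifier outward, since the variables are now distinct and don't occur free across branches:
  \forall q\, \forall x\, \exists y\, (R(q,q) \land L(x,x) \land L(y,y))
The quantifier \forall q sits under an even number of negations (counting the antecedent side of each →), so it remains universal.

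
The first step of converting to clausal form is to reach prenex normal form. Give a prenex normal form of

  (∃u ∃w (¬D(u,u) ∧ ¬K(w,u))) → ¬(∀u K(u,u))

∀u ∀w ∃x (D(u,u) ∨ K(w,u) ∨ ¬K(x,x))

Rewrite implications/biconditionals: A → B as ¬A ∨ B.
  ¬(∃u ∃w (¬D(u,u) ∧ ¬K(w,u))) ∨ ¬(∀u K(u,u))
Push ¬ through the quantifiers and connectives to reach negation normal form:
  (∀u ∀w (D(u,u) ∨ K(w,u))) ∨ (∃u ¬K(u,u))
Give each quantifier a distinct variable: u↦x.
  (∀u ∀w (D(u,u) ∨ K(w,u))) ∨ (∃x ¬K(x,x))
Extract every quantifier outward, since the variables are now distinct and don't occur free across branches:
  ∀u ∀w ∃x (D(u,u) ∨ K(w,u) ∨ ¬K(x,x))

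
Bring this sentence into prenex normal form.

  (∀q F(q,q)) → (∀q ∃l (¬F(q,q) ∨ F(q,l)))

Rewrite implications/biconditionals: A → B as ¬A ∨ B.
  ¬(∀q F(q,q)) ∨ (∀q ∃l (¬F(q,q) ∨ F(q,l)))
Move each ¬ inward, flipping quantifiers it crosses:
  (∃q ¬F(q,q)) ∨ (∀q ∃l (¬F(q,q) ∨ F(q,l)))
Rename bound variables to avoid capture: q↦z.
  (∃q ¬F(q,q)) ∨ (∀z ∃l (¬F(z,z) ∨ F(z,l)))
Pull the quantifiers to the front (each side's bound variable is not free in the other side):
  ∃q ∀z ∃l (¬F(q,q) ∨ ¬F(z,z) ∨ F(z,l))

∃q ∀z ∃l (¬F(q,q) ∨ ¬F(z,z) ∨ F(z,l))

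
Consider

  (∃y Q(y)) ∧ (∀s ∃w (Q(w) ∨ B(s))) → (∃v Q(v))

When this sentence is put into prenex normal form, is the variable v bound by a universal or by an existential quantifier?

First replace A → B with ¬A ∨ B.
  ¬((∃y Q(y)) ∧ (∀s ∃w (Q(w) ∨ B(s)))) ∨ (∃v Q(v))
Drive negations inward (¬∀x A ≡ ∃x ¬A, ¬∃x A ≡ ∀x ¬A, De Morgan for ∧/∨):
  (∀y ¬Q(y)) ∨ (∃s ∀w (¬Q(w) ∧ ¬B(s))) ∨ (∃v Q(v))
Pull the quantifiers to the front (each side's bound variable is not free in the other side):
  ∀y ∃s ∀w ∃v (¬Q(y) ∨ ¬Q(w) ∧ ¬B(s) ∨ Q(v))
The quantifier ∃v sits under an even number of negations (counting the antecedent side of each →), so it remains existential.

existential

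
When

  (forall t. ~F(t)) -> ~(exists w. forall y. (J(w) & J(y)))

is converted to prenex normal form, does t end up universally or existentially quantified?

existential

First replace A → B with ¬A ∨ B.
  ~(forall t. ~F(t)) | ~(exists w. forall y. (J(w) & J(y)))
Drive negations inward (¬∀x A ≡ ∃x ¬A, ¬∃x A ≡ ∀x ¬A, De Morgan for ∧/∨):
  (exists t. F(t)) | (forall w. exists y. (~J(w) | ~J(y)))
Finally move all quantifiers to the prefix:
  exists t. forall w. exists y. (F(t) | ~J(w) | ~J(y))
The quantifier forall t sits under an odd number of negations (counting the antecedent side of each →), so it flips to exists t.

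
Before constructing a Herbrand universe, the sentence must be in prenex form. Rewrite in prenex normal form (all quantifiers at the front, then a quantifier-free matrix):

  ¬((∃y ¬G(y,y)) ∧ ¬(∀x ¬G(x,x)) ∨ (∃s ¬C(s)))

Move each ¬ inward, flipping quantifiers it crosses:
  ((∀y G(y,y)) ∨ (∀x ¬G(x,x))) ∧ (∀s C(s))
All bound variables are already distinct, so no renaming is needed.
Extract every quantifier outward, since the variables are now distinct and don't occur free across branches:
  ∀y ∀x ∀s ((G(y,y) ∨ ¬G(x,x)) ∧ C(s))

∀y ∀x ∀s ((G(y,y) ∨ ¬G(x,x)) ∧ C(s))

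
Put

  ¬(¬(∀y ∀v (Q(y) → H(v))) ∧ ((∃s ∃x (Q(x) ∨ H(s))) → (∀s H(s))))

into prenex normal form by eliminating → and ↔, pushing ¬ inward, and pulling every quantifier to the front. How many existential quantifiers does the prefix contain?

3

First replace A → B with ¬A ∨ B.
  ¬(¬(∀y ∀v (¬Q(y) ∨ H(v))) ∧ (¬(∃s ∃x (Q(x) ∨ H(s))) ∨ (∀s H(s))))
Push ¬ through the quantifiers and connectives to reach negation normal form:
  (∀y ∀v (¬Q(y) ∨ H(v))) ∨ (∃s ∃x (Q(x) ∨ H(s))) ∧ (∃s ¬H(s))
Standardize variables apart so no two quantifiers bind the same name: s↦u.
  (∀y ∀v (¬Q(y) ∨ H(v))) ∨ (∃s ∃x (Q(x) ∨ H(s))) ∧ (∃u ¬H(u))
Pull the quantifiers to the front (each side's bound variable is not free in the other side):
  ∀y ∀v ∃s ∃x ∃u (¬Q(y) ∨ H(v) ∨ (Q(x) ∨ H(s)) ∧ ¬H(u))
The prefix is ∀y ∀v ∃s ∃x ∃u: 2 universal, 3 existential.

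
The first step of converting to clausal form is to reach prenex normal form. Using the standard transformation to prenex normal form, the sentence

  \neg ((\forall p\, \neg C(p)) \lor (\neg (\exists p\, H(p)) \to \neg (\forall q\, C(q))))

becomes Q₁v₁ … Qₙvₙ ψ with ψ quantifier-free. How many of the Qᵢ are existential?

1

Eliminate → and ↔ using ¬ and ∨.
  \neg ((\forall p\, \neg C(p)) \lor \neg \neg (\exists p\, H(p)) \lor \neg (\forall q\, C(q)))
Drive negations inward (¬∀x A ≡ ∃x ¬A, ¬∃x A ≡ ∀x ¬A, De Morgan for ∧/∨):
  (\exists p\, C(p)) \land (\forall p\, \neg H(p)) \land (\forall q\, C(q))
Standardize variables apart so no two quantifiers bind the same name: p↦u.
  (\exists p\, C(p)) \land (\forall u\, \neg H(u)) \land (\forall q\, C(q))
Extract every quantifier outward, since the variables are now distinct and don't occur free across branches:
  \exists p\, \forall u\, \forall q\, (C(p) \land \neg H(u) \land C(q))
The prefix is \exists p \forall u \forall q: 2 universal, 1 existential.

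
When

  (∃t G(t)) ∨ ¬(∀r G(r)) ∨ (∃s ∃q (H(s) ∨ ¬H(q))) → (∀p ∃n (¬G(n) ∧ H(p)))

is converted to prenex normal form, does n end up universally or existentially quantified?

First replace A → B with ¬A ∨ B.
  ¬((∃t G(t)) ∨ ¬(∀r G(r)) ∨ (∃s ∃q (H(s) ∨ ¬H(q)))) ∨ (∀p ∃n (¬G(n) ∧ H(p)))
Move each ¬ inward, flipping quantifiers it crosses:
  (∀t ¬G(t)) ∧ (∀r G(r)) ∧ (∀s ∀q (¬H(s) ∧ H(q))) ∨ (∀p ∃n (¬G(n) ∧ H(p)))
All bound variables are already distinct, so no renaming is needed.
Pull the quantifiers to the front (each side's bound variable is not free in the other side):
  ∀t ∀r ∀s ∀q ∀p ∃n (¬G(t) ∧ G(r) ∧ ¬H(s) ∧ H(q) ∨ ¬G(n) ∧ H(p))
The quantifier ∃n sits under an even number of negations (counting the antecedent side of each →), so it remains existential.

existential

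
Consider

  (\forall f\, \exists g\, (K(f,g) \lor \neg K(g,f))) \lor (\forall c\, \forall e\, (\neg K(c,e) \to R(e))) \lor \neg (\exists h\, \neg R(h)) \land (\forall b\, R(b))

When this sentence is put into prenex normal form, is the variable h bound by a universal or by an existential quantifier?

universal

First replace A → B with ¬A ∨ B.
  (\forall f\, \exists g\, (K(f,g) \lor \neg K(g,f))) \lor (\forall c\, \forall e\, (\neg \neg K(c,e) \lor R(e))) \lor \neg (\exists h\, \neg R(h)) \land (\forall b\, R(b))
Move each ¬ inward, flipping quantifiers it crosses:
  (\forall f\, \exists g\, (K(f,g) \lor \neg K(g,f))) \lor (\forall c\, \forall e\, (K(c,e) \lor R(e))) \lor (\forall h\, R(h)) \land (\forall b\, R(b))
Extract every quantifier outward, since the variables are now distinct and don't occur free across branches:
  \forall f\, \exists g\, \forall c\, \forall e\, \forall h\, \forall b\, (K(f,g) \lor \neg K(g,f) \lor K(c,e) \lor R(e) \lor R(h) \land R(b))
The quantifier \exists h sits under an odd number of negations (counting the antecedent side of each →), so it flips to \forall h.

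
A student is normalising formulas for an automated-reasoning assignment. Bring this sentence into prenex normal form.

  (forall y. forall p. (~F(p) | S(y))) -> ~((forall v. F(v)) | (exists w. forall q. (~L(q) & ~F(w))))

exists y. exists p. exists v. forall w. exists q. (F(p) & ~S(y) | ~F(v) & (L(q) | F(w)))

Eliminate → and ↔ using ¬ and ∨.
  ~(forall y. forall p. (~F(p) | S(y))) | ~((forall v. F(v)) | (exists w. forall q. (~L(q) & ~F(w))))
Push ¬ through the quantifiers and connectives to reach negation normal form:
  (exists y. exists p. (F(p) & ~S(y))) | (exists v. ~F(v)) & (forall w. exists q. (L(q) | F(w)))
All bound variables are already distinct, so no renaming is needed.
Finally move all quantifiers to the prefix:
  exists y. exists p. exists v. forall w. exists q. (F(p) & ~S(y) | ~F(v) & (L(q) | F(w)))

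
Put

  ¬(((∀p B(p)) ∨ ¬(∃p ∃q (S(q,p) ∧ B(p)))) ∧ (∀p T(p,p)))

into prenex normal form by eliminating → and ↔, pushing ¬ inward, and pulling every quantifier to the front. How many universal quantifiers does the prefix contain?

Push ¬ through the quantifiers and connectives to reach negation normal form:
  (∃p ¬B(p)) ∧ (∃p ∃q (S(q,p) ∧ B(p))) ∨ (∃p ¬T(p,p))
Rename bound variables to avoid capture: p↦u, p↦z.
  (∃p ¬B(p)) ∧ (∃u ∃q (S(q,u) ∧ B(u))) ∨ (∃z ¬T(z,z))
Pull the quantifiers to the front (each side's bound variable is not free in the other side):
  ∃p ∃u ∃q ∃z (¬B(p) ∧ S(q,u) ∧ B(u) ∨ ¬T(z,z))
The prefix is ∃p ∃u ∃q ∃z: 0 universal, 4 existential.

0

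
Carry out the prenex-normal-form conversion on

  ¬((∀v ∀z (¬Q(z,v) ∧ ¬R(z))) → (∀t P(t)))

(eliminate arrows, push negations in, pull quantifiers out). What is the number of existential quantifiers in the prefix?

Rewrite implications/biconditionals: A → B as ¬A ∨ B.
  ¬(¬(∀v ∀z (¬Q(z,v) ∧ ¬R(z))) ∨ (∀t P(t)))
Move each ¬ inward, flipping quantifiers it crosses:
  (∀v ∀z (¬Q(z,v) ∧ ¬R(z))) ∧ (∃t ¬P(t))
Pull the quantifiers to the front (each side's bound variable is not free in the other side):
  ∀v ∀z ∃t (¬Q(z,v) ∧ ¬R(z) ∧ ¬P(t))
The prefix is ∀v ∀z ∃t: 2 universal, 1 existential.

1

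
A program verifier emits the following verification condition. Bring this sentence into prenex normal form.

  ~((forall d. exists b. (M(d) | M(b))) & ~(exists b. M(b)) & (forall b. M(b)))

Drive negations inward (¬∀x A ≡ ∃x ¬A, ¬∃x A ≡ ∀x ¬A, De Morgan for ∧/∨):
  (exists d. forall b. (~M(d) & ~M(b))) | (exists b. M(b)) | (exists b. ~M(b))
Give each quantifier a distinct variable: b↦z1, b↦u.
  (exists d. forall b. (~M(d) & ~M(b))) | (exists z1. M(z1)) | (exists u. ~M(u))
Pull the quantifiers to the front (each side's bound variable is not free in the other side):
  exists d. forall b. exists z1. exists u. (~M(d) & ~M(b) | M(z1) | ~M(u))

exists d. forall b. exists z1. exists u. (~M(d) & ~M(b) | M(z1) | ~M(u))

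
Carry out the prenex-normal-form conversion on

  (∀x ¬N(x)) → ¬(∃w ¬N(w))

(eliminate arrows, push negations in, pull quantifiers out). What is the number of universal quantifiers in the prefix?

First replace A → B with ¬A ∨ B.
  ¬(∀x ¬N(x)) ∨ ¬(∃w ¬N(w))
Drive negations inward (¬∀x A ≡ ∃x ¬A, ¬∃x A ≡ ∀x ¬A, De Morgan for ∧/∨):
  (∃x N(x)) ∨ (∀w N(w))
All bound variables are already distinct, so no renaming is needed.
Pull the quantifiers to the front (each side's bound variable is not free in the other side):
  ∃x ∀w (N(x) ∨ N(w))
The prefix is ∃x ∀w: 1 universal, 1 existential.

1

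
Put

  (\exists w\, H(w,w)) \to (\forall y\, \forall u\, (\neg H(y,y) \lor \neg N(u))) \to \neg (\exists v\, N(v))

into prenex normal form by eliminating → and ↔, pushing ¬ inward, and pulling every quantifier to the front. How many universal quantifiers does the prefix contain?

2

First replace A → B with ¬A ∨ B.
  \neg (\exists w\, H(w,w)) \lor \neg (\forall y\, \forall u\, (\neg H(y,y) \lor \neg N(u))) \lor \neg (\exists v\, N(v))
Drive negations inward (¬∀x A ≡ ∃x ¬A, ¬∃x A ≡ ∀x ¬A, De Morgan for ∧/∨):
  (\forall w\, \neg H(w,w)) \lor (\exists y\, \exists u\, (H(y,y) \land N(u))) \lor (\forall v\, \neg N(v))
All bound variables are already distinct, so no renaming is needed.
Pull the quantifiers to the front (each side's bound variable is not free in the other side):
  \forall w\, \exists y\, \exists u\, \forall v\, (\neg H(w,w) \lor H(y,y) \land N(u) \lor \neg N(v))
The prefix is \forall w \exists y \exists u \forall v: 2 universal, 2 existential.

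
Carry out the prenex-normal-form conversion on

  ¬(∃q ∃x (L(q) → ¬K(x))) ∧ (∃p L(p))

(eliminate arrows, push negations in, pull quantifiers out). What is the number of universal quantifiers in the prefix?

Eliminate → and ↔ using ¬ and ∨.
  ¬(∃q ∃x (¬L(q) ∨ ¬K(x))) ∧ (∃p L(p))
Push ¬ through the quantifiers and connectives to reach negation normal form:
  (∀q ∀x (L(q) ∧ K(x))) ∧ (∃p L(p))
All bound variables are already distinct, so no renaming is needed.
Extract every quantifier outward, since the variables are now distinct and don't occur free across branches:
  ∀q ∀x ∃p (L(q) ∧ K(x) ∧ L(p))
The prefix is ∀q ∀x ∃p: 2 universal, 1 existential.

2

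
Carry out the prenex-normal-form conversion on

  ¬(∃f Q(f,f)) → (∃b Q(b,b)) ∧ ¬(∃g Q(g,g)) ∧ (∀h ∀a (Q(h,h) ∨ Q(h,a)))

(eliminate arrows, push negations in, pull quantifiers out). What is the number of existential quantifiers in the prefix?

2

First replace A → B with ¬A ∨ B.
  ¬¬(∃f Q(f,f)) ∨ (∃b Q(b,b)) ∧ ¬(∃g Q(g,g)) ∧ (∀h ∀a (Q(h,h) ∨ Q(h,a)))
Move each ¬ inward, flipping quantifiers it crosses:
  (∃f Q(f,f)) ∨ (∃b Q(b,b)) ∧ (∀g ¬Q(g,g)) ∧ (∀h ∀a (Q(h,h) ∨ Q(h,a)))
All bound variables are already distinct, so no renaming is needed.
Extract every quantifier outward, since the variables are now distinct and don't occur free across branches:
  ∃f ∃b ∀g ∀h ∀a (Q(f,f) ∨ Q(b,b) ∧ ¬Q(g,g) ∧ (Q(h,h) ∨ Q(h,a)))
The prefix is ∃f ∃b ∀g ∀h ∀a: 3 universal, 2 existential.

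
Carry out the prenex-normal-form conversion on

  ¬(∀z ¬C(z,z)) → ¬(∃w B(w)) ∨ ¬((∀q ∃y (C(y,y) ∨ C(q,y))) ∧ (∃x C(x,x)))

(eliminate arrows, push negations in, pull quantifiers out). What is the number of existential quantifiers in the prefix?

Rewrite implications/biconditionals: A → B as ¬A ∨ B.
  ¬¬(∀z ¬C(z,z)) ∨ ¬(∃w B(w)) ∨ ¬((∀q ∃y (C(y,y) ∨ C(q,y))) ∧ (∃x C(x,x)))
Push ¬ through the quantifiers and connectives to reach negation normal form:
  (∀z ¬C(z,z)) ∨ (∀w ¬B(w)) ∨ (∃q ∀y (¬C(y,y) ∧ ¬C(q,y))) ∨ (∀x ¬C(x,x))
All bound variables are already distinct, so no renaming is needed.
Pull the quantifiers to the front (each side's bound variable is not free in the other side):
  ∀z ∀w ∃q ∀y ∀x (¬C(z,z) ∨ ¬B(w) ∨ ¬C(y,y) ∧ ¬C(q,y) ∨ ¬C(x,x))
The prefix is ∀z ∀w ∃q ∀y ∀x: 4 universal, 1 existential.

1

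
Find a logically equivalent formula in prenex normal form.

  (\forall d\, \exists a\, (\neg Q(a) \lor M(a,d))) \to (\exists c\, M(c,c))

\exists d\, \forall a\, \exists c\, (Q(a) \land \neg M(a,d) \lor M(c,c))

Rewrite implications/biconditionals: A → B as ¬A ∨ B.
  \neg (\forall d\, \exists a\, (\neg Q(a) \lor M(a,d))) \lor (\exists c\, M(c,c))
Push ¬ through the quantifiers and connectives to reach negation normal form:
  (\exists d\, \forall a\, (Q(a) \land \neg M(a,d))) \lor (\exists c\, M(c,c))
All bound variables are already distinct, so no renaming is needed.
Finally move all quantifiers to the prefix:
  \exists d\, \forall a\, \exists c\, (Q(a) \land \neg M(a,d) \lor M(c,c))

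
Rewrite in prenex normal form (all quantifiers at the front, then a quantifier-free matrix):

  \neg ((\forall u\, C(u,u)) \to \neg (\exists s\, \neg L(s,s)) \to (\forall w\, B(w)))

Rewrite implications/biconditionals: A → B as ¬A ∨ B.
  \neg (\neg (\forall u\, C(u,u)) \lor \neg \neg (\exists s\, \neg L(s,s)) \lor (\forall w\, B(w)))
Drive negations inward (¬∀x A ≡ ∃x ¬A, ¬∃x A ≡ ∀x ¬A, De Morgan for ∧/∨):
  (\forall u\, C(u,u)) \land (\forall s\, L(s,s)) \land (\exists w\, \neg B(w))
Pull the quantifiers to the front (each side's bound variable is not free in the other side):
  \forall u\, \forall s\, \exists w\, (C(u,u) \land L(s,s) \land \neg B(w))

\forall u\, \forall s\, \exists w\, (C(u,u) \land L(s,s) \land \neg B(w))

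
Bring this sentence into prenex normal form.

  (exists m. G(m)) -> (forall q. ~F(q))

First replace A → B with ¬A ∨ B.
  ~(exists m. G(m)) | (forall q. ~F(q))
Push ¬ through the quantifiers and connectives to reach negation normal form:
  (forall m. ~G(m)) | (forall q. ~F(q))
All bound variables are already distinct, so no renaming is needed.
Extract every quantifier outward, since the variables are now distinct and don't occur free across branches:
  forall m. forall q. (~G(m) | ~F(q))

forall m. forall q. (~G(m) | ~F(q))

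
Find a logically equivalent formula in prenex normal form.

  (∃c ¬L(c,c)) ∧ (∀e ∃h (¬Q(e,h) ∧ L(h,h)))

∃c ∀e ∃h (¬L(c,c) ∧ ¬Q(e,h) ∧ L(h,h))

Extract every quantifier outward, since the variables are now distinct and don't occur free across branches:
  ∃c ∀e ∃h (¬L(c,c) ∧ ¬Q(e,h) ∧ L(h,h))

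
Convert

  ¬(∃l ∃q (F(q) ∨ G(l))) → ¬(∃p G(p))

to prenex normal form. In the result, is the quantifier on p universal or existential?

universal

Eliminate → and ↔ using ¬ and ∨.
  ¬¬(∃l ∃q (F(q) ∨ G(l))) ∨ ¬(∃p G(p))
Drive negations inward (¬∀x A ≡ ∃x ¬A, ¬∃x A ≡ ∀x ¬A, De Morgan for ∧/∨):
  (∃l ∃q (F(q) ∨ G(l))) ∨ (∀p ¬G(p))
All bound variables are already distinct, so no renaming is needed.
Pull the quantifiers to the front (each side's bound variable is not free in the other side):
  ∃l ∃q ∀p (F(q) ∨ G(l) ∨ ¬G(p))
The quantifier ∃p sits under an odd number of negations (counting the antecedent side of each →), so it flips to ∀p.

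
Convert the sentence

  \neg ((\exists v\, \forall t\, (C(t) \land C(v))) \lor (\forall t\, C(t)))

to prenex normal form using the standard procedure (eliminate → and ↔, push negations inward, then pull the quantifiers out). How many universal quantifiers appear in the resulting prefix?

Drive negations inward (¬∀x A ≡ ∃x ¬A, ¬∃x A ≡ ∀x ¬A, De Morgan for ∧/∨):
  (\forall v\, \exists t\, (\neg C(t) \lor \neg C(v))) \land (\exists t\, \neg C(t))
Rename bound variables to avoid capture: t↦c.
  (\forall v\, \exists t\, (\neg C(t) \lor \neg C(v))) \land (\exists c\, \neg C(c))
Extract every quantifier outward, since the variables are now distinct and don't occur free across branches:
  \forall v\, \exists t\, \exists c\, ((\neg C(t) \lor \neg C(v)) \land \neg C(c))
The prefix is \forall v \exists t \exists c: 1 universal, 2 existential.

1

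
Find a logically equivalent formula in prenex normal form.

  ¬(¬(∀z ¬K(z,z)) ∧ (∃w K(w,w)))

∀z ∀w (¬K(z,z) ∨ ¬K(w,w))

Move each ¬ inward, flipping quantifiers it crosses:
  (∀z ¬K(z,z)) ∨ (∀w ¬K(w,w))
Extract every quantifier outward, since the variables are now distinct and don't occur free across branches:
  ∀z ∀w (¬K(z,z) ∨ ¬K(w,w))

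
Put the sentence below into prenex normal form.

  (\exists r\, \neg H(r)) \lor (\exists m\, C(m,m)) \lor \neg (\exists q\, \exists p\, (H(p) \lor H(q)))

\exists r\, \exists m\, \forall q\, \forall p\, (\neg H(r) \lor C(m,m) \lor \neg H(p) \land \neg H(q))

Drive negations inward (¬∀x A ≡ ∃x ¬A, ¬∃x A ≡ ∀x ¬A, De Morgan for ∧/∨):
  (\exists r\, \neg H(r)) \lor (\exists m\, C(m,m)) \lor (\forall q\, \forall p\, (\neg H(p) \land \neg H(q)))
All bound variables are already distinct, so no renaming is needed.
Extract every quantifier outward, since the variables are now distinct and don't occur free across branches:
  \exists r\, \exists m\, \forall q\, \forall p\, (\neg H(r) \lor C(m,m) \lor \neg H(p) \land \neg H(q))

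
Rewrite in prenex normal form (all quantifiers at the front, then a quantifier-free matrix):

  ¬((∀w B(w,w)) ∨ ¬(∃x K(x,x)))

∃w ∃x (¬B(w,w) ∧ K(x,x))

Move each ¬ inward, flipping quantifiers it crosses:
  (∃w ¬B(w,w)) ∧ (∃x K(x,x))
Pull the quantifiers to the front (each side's bound variable is not free in the other side):
  ∃w ∃x (¬B(w,w) ∧ K(x,x))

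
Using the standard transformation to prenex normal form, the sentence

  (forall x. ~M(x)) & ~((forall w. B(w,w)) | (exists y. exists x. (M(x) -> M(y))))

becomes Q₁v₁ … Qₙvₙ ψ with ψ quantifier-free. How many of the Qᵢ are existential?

First replace A → B with ¬A ∨ B.
  (forall x. ~M(x)) & ~((forall w. B(w,w)) | (exists y. exists x. (~M(x) | M(y))))
Move each ¬ inward, flipping quantifiers it crosses:
  (forall x. ~M(x)) & (exists w. ~B(w,w)) & (forall y. forall x. (M(x) & ~M(y)))
Standardize variables apart so no two quantifiers bind the same name: x↦a.
  (forall x. ~M(x)) & (exists w. ~B(w,w)) & (forall y. forall a. (M(a) & ~M(y)))
Finally move all quantifiers to the prefix:
  forall x. exists w. forall y. forall a. (~M(x) & ~B(w,w) & M(a) & ~M(y))
The prefix is forall x exists w forall y forall a: 3 universal, 1 existential.

1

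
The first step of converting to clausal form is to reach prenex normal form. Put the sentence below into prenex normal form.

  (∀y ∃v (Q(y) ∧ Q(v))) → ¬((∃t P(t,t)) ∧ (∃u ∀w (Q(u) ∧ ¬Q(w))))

Rewrite implications/biconditionals: A → B as ¬A ∨ B.
  ¬(∀y ∃v (Q(y) ∧ Q(v))) ∨ ¬((∃t P(t,t)) ∧ (∃u ∀w (Q(u) ∧ ¬Q(w))))
Move each ¬ inward, flipping quantifiers it crosses:
  (∃y ∀v (¬Q(y) ∨ ¬Q(v))) ∨ (∀t ¬P(t,t)) ∨ (∀u ∃w (¬Q(u) ∨ Q(w)))
All bound variables are already distinct, so no renaming is needed.
Extract every quantifier outward, since the variables are now distinct and don't occur free across branches:
  ∃y ∀v ∀t ∀u ∃w (¬Q(y) ∨ ¬Q(v) ∨ ¬P(t,t) ∨ ¬Q(u) ∨ Q(w))

∃y ∀v ∀t ∀u ∃w (¬Q(y) ∨ ¬Q(v) ∨ ¬P(t,t) ∨ ¬Q(u) ∨ Q(w))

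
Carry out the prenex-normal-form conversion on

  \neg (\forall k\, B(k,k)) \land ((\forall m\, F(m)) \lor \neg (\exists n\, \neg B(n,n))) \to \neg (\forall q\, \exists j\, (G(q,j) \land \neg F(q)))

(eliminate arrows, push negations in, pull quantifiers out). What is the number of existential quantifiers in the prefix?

3

Eliminate → and ↔ using ¬ and ∨.
  \neg (\neg (\forall k\, B(k,k)) \land ((\forall m\, F(m)) \lor \neg (\exists n\, \neg B(n,n)))) \lor \neg (\forall q\, \exists j\, (G(q,j) \land \neg F(q)))
Push ¬ through the quantifiers and connectives to reach negation normal form:
  (\forall k\, B(k,k)) \lor (\exists m\, \neg F(m)) \land (\exists n\, \neg B(n,n)) \lor (\exists q\, \forall j\, (\neg G(q,j) \lor F(q)))
All bound variables are already distinct, so no renaming is needed.
Finally move all quantifiers to the prefix:
  \forall k\, \exists m\, \exists n\, \exists q\, \forall j\, (B(k,k) \lor \neg F(m) \land \neg B(n,n) \lor \neg G(q,j) \lor F(q))
The prefix is \forall k \exists m \exists n \exists q \forall j: 2 universal, 3 existential.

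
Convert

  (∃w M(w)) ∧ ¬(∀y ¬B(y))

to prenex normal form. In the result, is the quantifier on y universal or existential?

Drive negations inward (¬∀x A ≡ ∃x ¬A, ¬∃x A ≡ ∀x ¬A, De Morgan for ∧/∨):
  (∃w M(w)) ∧ (∃y B(y))
All bound variables are already distinct, so no renaming is needed.
Pull the quantifiers to the front (each side's bound variable is not free in the other side):
  ∃w ∃y (M(w) ∧ B(y))
The quantifier ∀y sits under an odd number of negations, so it flips to ∃y.

existential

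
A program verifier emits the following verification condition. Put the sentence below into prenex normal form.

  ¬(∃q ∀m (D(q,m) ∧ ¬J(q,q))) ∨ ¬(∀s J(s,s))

Push ¬ through the quantifiers and connectives to reach negation normal form:
  (∀q ∃m (¬D(q,m) ∨ J(q,q))) ∨ (∃s ¬J(s,s))
All bound variables are already distinct, so no renaming is needed.
Extract every quantifier outward, since the variables are now distinct and don't occur free across branches:
  ∀q ∃m ∃s (¬D(q,m) ∨ J(q,q) ∨ ¬J(s,s))

∀q ∃m ∃s (¬D(q,m) ∨ J(q,q) ∨ ¬J(s,s))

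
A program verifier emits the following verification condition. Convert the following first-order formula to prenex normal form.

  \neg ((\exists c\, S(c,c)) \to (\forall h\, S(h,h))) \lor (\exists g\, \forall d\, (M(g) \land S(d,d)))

\exists c\, \exists h\, \exists g\, \forall d\, (S(c,c) \land \neg S(h,h) \lor M(g) \land S(d,d))

First replace A → B with ¬A ∨ B.
  \neg (\neg (\exists c\, S(c,c)) \lor (\forall h\, S(h,h))) \lor (\exists g\, \forall d\, (M(g) \land S(d,d)))
Push ¬ through the quantifiers and connectives to reach negation normal form:
  (\exists c\, S(c,c)) \land (\exists h\, \neg S(h,h)) \lor (\exists g\, \forall d\, (M(g) \land S(d,d)))
All bound variables are already distinct, so no renaming is needed.
Pull the quantifiers to the front (each side's bound variable is not free in the other side):
  \exists c\, \exists h\, \exists g\, \forall d\, (S(c,c) \land \neg S(h,h) \lor M(g) \land S(d,d))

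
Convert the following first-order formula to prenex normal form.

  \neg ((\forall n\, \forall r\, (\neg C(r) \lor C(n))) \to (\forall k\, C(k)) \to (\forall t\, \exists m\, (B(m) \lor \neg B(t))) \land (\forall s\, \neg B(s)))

Eliminate → and ↔ using ¬ and ∨.
  \neg (\neg (\forall n\, \forall r\, (\neg C(r) \lor C(n))) \lor \neg (\forall k\, C(k)) \lor (\forall t\, \exists m\, (B(m) \lor \neg B(t))) \land (\forall s\, \neg B(s)))
Drive negations inward (¬∀x A ≡ ∃x ¬A, ¬∃x A ≡ ∀x ¬A, De Morgan for ∧/∨):
  (\forall n\, \forall r\, (\neg C(r) \lor C(n))) \land (\forall k\, C(k)) \land ((\exists t\, \forall m\, (\neg B(m) \land B(t))) \lor (\exists s\, B(s)))
All bound variables are already distinct, so no renaming is needed.
Finally move all quantifiers to the prefix:
  \forall n\, \forall r\, \forall k\, \exists t\, \forall m\, \exists s\, ((\neg C(r) \lor C(n)) \land C(k) \land (\neg B(m) \land B(t) \lor B(s)))

\forall n\, \forall r\, \forall k\, \exists t\, \forall m\, \exists s\, ((\neg C(r) \lor C(n)) \land C(k) \land (\neg B(m) \land B(t) \lor B(s)))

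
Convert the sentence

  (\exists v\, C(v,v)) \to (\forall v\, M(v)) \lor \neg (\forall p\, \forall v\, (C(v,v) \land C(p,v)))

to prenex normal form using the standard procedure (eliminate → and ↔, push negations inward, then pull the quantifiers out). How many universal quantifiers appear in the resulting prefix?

Eliminate → and ↔ using ¬ and ∨.
  \neg (\exists v\, C(v,v)) \lor (\forall v\, M(v)) \lor \neg (\forall p\, \forall v\, (C(v,v) \land C(p,v)))
Push ¬ through the quantifiers and connectives to reach negation normal form:
  (\forall v\, \neg C(v,v)) \lor (\forall v\, M(v)) \lor (\exists p\, \exists v\, (\neg C(v,v) \lor \neg C(p,v)))
Give each quantifier a distinct variable: v↦w1, v↦a.
  (\forall v\, \neg C(v,v)) \lor (\forall w1\, M(w1)) \lor (\exists p\, \exists a\, (\neg C(a,a) \lor \neg C(p,a)))
Pull the quantifiers to the front (each side's bound variable is not free in the other side):
  \forall v\, \forall w1\, \exists p\, \exists a\, (\neg C(v,v) \lor M(w1) \lor \neg C(a,a) \lor \neg C(p,a))
The prefix is \forall v \forall w1 \exists p \exists a: 2 universal, 2 existential.

2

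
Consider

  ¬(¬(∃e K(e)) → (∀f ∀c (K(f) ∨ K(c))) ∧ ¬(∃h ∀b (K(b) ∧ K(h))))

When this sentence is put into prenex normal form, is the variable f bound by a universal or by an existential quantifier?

Rewrite implications/biconditionals: A → B as ¬A ∨ B.
  ¬(¬¬(∃e K(e)) ∨ (∀f ∀c (K(f) ∨ K(c))) ∧ ¬(∃h ∀b (K(b) ∧ K(h))))
Push ¬ through the quantifiers and connectives to reach negation normal form:
  (∀e ¬K(e)) ∧ ((∃f ∃c (¬K(f) ∧ ¬K(c))) ∨ (∃h ∀b (K(b) ∧ K(h))))
Finally move all quantifiers to the prefix:
  ∀e ∃f ∃c ∃h ∀b (¬K(e) ∧ (¬K(f) ∧ ¬K(c) ∨ K(b) ∧ K(h)))
The quantifier ∀f sits under an odd number of negations (counting the antecedent side of each →), so it flips to ∃f.

existential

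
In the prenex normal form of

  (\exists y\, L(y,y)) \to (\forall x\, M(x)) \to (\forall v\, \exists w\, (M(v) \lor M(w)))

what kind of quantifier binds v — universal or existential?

universal

Rewrite implications/biconditionals: A → B as ¬A ∨ B.
  \neg (\exists y\, L(y,y)) \lor \neg (\forall x\, M(x)) \lor (\forall v\, \exists w\, (M(v) \lor M(w)))
Move each ¬ inward, flipping quantifiers it crosses:
  (\forall y\, \neg L(y,y)) \lor (\exists x\, \neg M(x)) \lor (\forall v\, \exists w\, (M(v) \lor M(w)))
Pull the quantifiers to the front (each side's bound variable is not free in the other side):
  \forall y\, \exists x\, \forall v\, \exists w\, (\neg L(y,y) \lor \neg M(x) \lor M(v) \lor M(w))
The quantifier \forall v sits under an even number of negations (counting the antecedent side of each →), so it remains universal.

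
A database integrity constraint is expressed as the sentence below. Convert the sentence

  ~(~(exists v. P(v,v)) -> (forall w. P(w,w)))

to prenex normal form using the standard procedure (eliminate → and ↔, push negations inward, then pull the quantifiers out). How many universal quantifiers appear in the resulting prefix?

1

First replace A → B with ¬A ∨ B.
  ~(~~(exists v. P(v,v)) | (forall w. P(w,w)))
Drive negations inward (¬∀x A ≡ ∃x ¬A, ¬∃x A ≡ ∀x ¬A, De Morgan for ∧/∨):
  (forall v. ~P(v,v)) & (exists w. ~P(w,w))
All bound variables are already distinct, so no renaming is needed.
Finally move all quantifiers to the prefix:
  forall v. exists w. (~P(v,v) & ~P(w,w))
The prefix is forall v exists w: 1 universal, 1 existential.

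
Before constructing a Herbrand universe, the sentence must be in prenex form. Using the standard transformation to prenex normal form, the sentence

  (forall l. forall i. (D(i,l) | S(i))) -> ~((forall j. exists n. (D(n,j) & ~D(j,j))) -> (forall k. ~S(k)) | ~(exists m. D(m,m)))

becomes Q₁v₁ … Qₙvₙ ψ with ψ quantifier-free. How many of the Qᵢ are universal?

Rewrite implications/biconditionals: A → B as ¬A ∨ B.
  ~(forall l. forall i. (D(i,l) | S(i))) | ~(~(forall j. exists n. (D(n,j) & ~D(j,j))) | (forall k. ~S(k)) | ~(exists m. D(m,m)))
Push ¬ through the quantifiers and connectives to reach negation normal form:
  (exists l. exists i. (~D(i,l) & ~S(i))) | (forall j. exists n. (D(n,j) & ~D(j,j))) & (exists k. S(k)) & (exists m. D(m,m))
All bound variables are already distinct, so no renaming is needed.
Pull the quantifiers to the front (each side's bound variable is not free in the other side):
  exists l. exists i. forall j. exists n. exists k. exists m. (~D(i,l) & ~S(i) | D(n,j) & ~D(j,j) & S(k) & D(m,m))
The prefix is exists l exists i forall j exists n exists k exists m: 1 universal, 5 existential.

1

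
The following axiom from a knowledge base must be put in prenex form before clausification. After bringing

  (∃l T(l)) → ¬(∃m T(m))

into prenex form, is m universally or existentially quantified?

First replace A → B with ¬A ∨ B.
  ¬(∃l T(l)) ∨ ¬(∃m T(m))
Move each ¬ inward, flipping quantifiers it crosses:
  (∀l ¬T(l)) ∨ (∀m ¬T(m))
Finally move all quantifiers to the prefix:
  ∀l ∀m (¬T(l) ∨ ¬T(m))
The quantifier ∃m sits under an odd number of negations (counting the antecedent side of each →), so it flips to ∀m.

universal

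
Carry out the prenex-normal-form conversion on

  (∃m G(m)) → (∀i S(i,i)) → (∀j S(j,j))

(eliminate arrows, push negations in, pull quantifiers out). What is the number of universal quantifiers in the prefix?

Eliminate → and ↔ using ¬ and ∨.
  ¬(∃m G(m)) ∨ ¬(∀i S(i,i)) ∨ (∀j S(j,j))
Drive negations inward (¬∀x A ≡ ∃x ¬A, ¬∃x A ≡ ∀x ¬A, De Morgan for ∧/∨):
  (∀m ¬G(m)) ∨ (∃i ¬S(i,i)) ∨ (∀j S(j,j))
All bound variables are already distinct, so no renaming is needed.
Extract every quantifier outward, since the variables are now distinct and don't occur free across branches:
  ∀m ∃i ∀j (¬G(m) ∨ ¬S(i,i) ∨ S(j,j))
The prefix is ∀m ∃i ∀j: 2 universal, 1 existential.

2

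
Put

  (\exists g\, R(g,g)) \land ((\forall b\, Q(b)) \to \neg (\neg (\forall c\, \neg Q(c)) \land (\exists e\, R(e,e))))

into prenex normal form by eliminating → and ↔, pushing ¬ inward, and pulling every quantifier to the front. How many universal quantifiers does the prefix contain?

First replace A → B with ¬A ∨ B.
  (\exists g\, R(g,g)) \land (\neg (\forall b\, Q(b)) \lor \neg (\neg (\forall c\, \neg Q(c)) \land (\exists e\, R(e,e))))
Push ¬ through the quantifiers and connectives to reach negation normal form:
  (\exists g\, R(g,g)) \land ((\exists b\, \neg Q(b)) \lor (\forall c\, \neg Q(c)) \lor (\forall e\, \neg R(e,e)))
Extract every quantifier outward, since the variables are now distinct and don't occur free across branches:
  \exists g\, \exists b\, \forall c\, \forall e\, (R(g,g) \land (\neg Q(b) \lor \neg Q(c) \lor \neg R(e,e)))
The prefix is \exists g \exists b \forall c \forall e: 2 universal, 2 existential.

2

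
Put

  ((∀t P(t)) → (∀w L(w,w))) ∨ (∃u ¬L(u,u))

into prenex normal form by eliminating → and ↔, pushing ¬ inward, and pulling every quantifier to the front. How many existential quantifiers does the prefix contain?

2

Eliminate → and ↔ using ¬ and ∨.
  ¬(∀t P(t)) ∨ (∀w L(w,w)) ∨ (∃u ¬L(u,u))
Move each ¬ inward, flipping quantifiers it crosses:
  (∃t ¬P(t)) ∨ (∀w L(w,w)) ∨ (∃u ¬L(u,u))
All bound variables are already distinct, so no renaming is needed.
Finally move all quantifiers to the prefix:
  ∃t ∀w ∃u (¬P(t) ∨ L(w,w) ∨ ¬L(u,u))
The prefix is ∃t ∀w ∃u: 1 universal, 2 existential.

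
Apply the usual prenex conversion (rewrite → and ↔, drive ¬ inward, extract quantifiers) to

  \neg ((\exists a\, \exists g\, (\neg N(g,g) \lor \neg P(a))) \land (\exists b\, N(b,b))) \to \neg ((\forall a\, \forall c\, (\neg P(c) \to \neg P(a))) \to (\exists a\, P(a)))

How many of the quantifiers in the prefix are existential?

First replace A → B with ¬A ∨ B.
  \neg \neg ((\exists a\, \exists g\, (\neg N(g,g) \lor \neg P(a))) \land (\exists b\, N(b,b))) \lor \neg (\neg (\forall a\, \forall c\, (\neg \neg P(c) \lor \neg P(a))) \lor (\exists a\, P(a)))
Move each ¬ inward, flipping quantifiers it crosses:
  (\exists a\, \exists g\, (\neg N(g,g) \lor \neg P(a))) \land (\exists b\, N(b,b)) \lor (\forall a\, \forall c\, (P(c) \lor \neg P(a))) \land (\forall a\, \neg P(a))
Standardize variables apart so no two quantifiers bind the same name: a↦u1, a↦r.
  (\exists a\, \exists g\, (\neg N(g,g) \lor \neg P(a))) \land (\exists b\, N(b,b)) \lor (\forall u1\, \forall c\, (P(c) \lor \neg P(u1))) \land (\forall r\, \neg P(r))
Pull the quantifiers to the front (each side's bound variable is not free in the other side):
  \exists a\, \exists g\, \exists b\, \forall u1\, \forall c\, \forall r\, ((\neg N(g,g) \lor \neg P(a)) \land N(b,b) \lor (P(c) \lor \neg P(u1)) \land \neg P(r))
The prefix is \exists a \exists g \exists b \forall u1 \forall c \forall r: 3 universal, 3 existential.

3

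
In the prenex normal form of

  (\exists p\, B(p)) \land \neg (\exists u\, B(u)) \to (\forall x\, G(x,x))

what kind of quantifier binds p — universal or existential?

Rewrite implications/biconditionals: A → B as ¬A ∨ B.
  \neg ((\exists p\, B(p)) \land \neg (\exists u\, B(u))) \lor (\forall x\, G(x,x))
Push ¬ through the quantifiers and connectives to reach negation normal form:
  (\forall p\, \neg B(p)) \lor (\exists u\, B(u)) \lor (\forall x\, G(x,x))
All bound variables are already distinct, so no renaming is needed.
Extract every quantifier outward, since the variables are now distinct and don't occur free across branches:
  \forall p\, \exists u\, \forall x\, (\neg B(p) \lor B(u) \lor G(x,x))
The quantifier \exists p sits under an odd number of negations (counting the antecedent side of each →), so it flips to \forall p.

universal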